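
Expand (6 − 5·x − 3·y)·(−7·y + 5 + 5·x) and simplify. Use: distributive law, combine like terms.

(6 − 5·x − 3·y)·(−7·y + 5 + 5·x)
= −42·y + 30 + 30·x + 35·x·y − 25·x − 25·x² + 21·y² − 15·y − 15·x·y    [distributive law]
= −57·y + 30 + 5·x + 20·x·y − 25·x² + 21·y²    [combine like terms]

−57·y + 30 + 5·x + 20·x·y − 25·x² + 21·y²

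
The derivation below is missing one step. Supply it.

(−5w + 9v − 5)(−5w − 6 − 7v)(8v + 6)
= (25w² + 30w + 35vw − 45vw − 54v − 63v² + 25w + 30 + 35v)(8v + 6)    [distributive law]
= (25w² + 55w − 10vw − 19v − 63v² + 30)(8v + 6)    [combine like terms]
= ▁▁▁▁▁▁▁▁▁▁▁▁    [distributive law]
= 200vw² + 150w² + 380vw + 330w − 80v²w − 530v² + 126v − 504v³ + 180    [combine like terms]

After distributive law, the bracketed line is:

200vw² + 150w² + 440vw + 330w − 80v²w − 60vw − 152v² − 114v − 504v³ − 378v² + 240v + 180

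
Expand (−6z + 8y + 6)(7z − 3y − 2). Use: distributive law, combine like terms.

(−6z + 8y + 6)(7z − 3y − 2)
= −42z^2 + 18yz + 12z + 56yz − 24y^2 − 16y + 42z − 18y − 12    [distributive law]
= −42z^2 + 74yz + 54z − 24y^2 − 34y − 12    [combine like terms]

−42z^2 + 74yz + 54z − 24y^2 − 34y − 12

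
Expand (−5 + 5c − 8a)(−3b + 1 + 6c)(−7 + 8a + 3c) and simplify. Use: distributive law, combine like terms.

−105b − 48ab + 150bc + 35 + 16a + 160c + 112ac − 285c^2 − 48abc − 45bc^2 + 96ac^2 + 90c^3 + 192a^2b − 64a^2 − 384a^2c

(−5 + 5c − 8a)(−3b + 1 + 6c)(−7 + 8a + 3c)
= (15b − 5 − 30c − 15bc + 5c + 30c^2 + 24ab − 8a − 48ac)(−7 + 8a + 3c)    [distributive law]
= (15b − 5 − 25c − 15bc + 30c^2 + 24ab − 8a − 48ac)(−7 + 8a + 3c)    [combine like terms]
= −105b + 120ab + 45bc + 35 − 40a − 15c + 175c − 200ac − 75c^2 + 105bc − 120abc − 45bc^2 − 210c^2 + 240ac^2 + 90c^3 − 168ab + 192a^2b + 72abc + 56a − 64a^2 − 24ac + 336ac − 384a^2c − 144ac^2    [distributive law]
= −105b − 48ab + 150bc + 35 + 16a + 160c + 112ac − 285c^2 − 48abc − 45bc^2 + 96ac^2 + 90c^3 + 192a^2b − 64a^2 − 384a^2c    [combine like terms]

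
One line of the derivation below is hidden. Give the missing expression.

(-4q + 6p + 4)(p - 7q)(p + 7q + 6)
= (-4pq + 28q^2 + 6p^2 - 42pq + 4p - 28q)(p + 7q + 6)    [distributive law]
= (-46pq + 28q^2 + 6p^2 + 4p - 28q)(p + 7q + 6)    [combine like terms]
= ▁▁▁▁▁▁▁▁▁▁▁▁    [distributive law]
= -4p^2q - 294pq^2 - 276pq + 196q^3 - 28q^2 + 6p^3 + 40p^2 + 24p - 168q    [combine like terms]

By distributive law:

-46p^2q - 322pq^2 - 276pq + 28pq^2 + 196q^3 + 168q^2 + 6p^3 + 42p^2q + 36p^2 + 4p^2 + 28pq + 24p - 28pq - 196q^2 - 168q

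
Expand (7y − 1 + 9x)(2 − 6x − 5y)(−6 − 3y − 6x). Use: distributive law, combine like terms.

(7y − 1 + 9x)(2 − 6x − 5y)(−6 − 3y − 6x)
= (14y − 42xy − 35y^2 − 2 + 6x + 5y + 18x − 54x^2 − 45xy)(−6 − 3y − 6x)    [distributive law]
= (19y − 87xy − 35y^2 − 2 + 24x − 54x^2)(−6 − 3y − 6x)    [combine like terms]
= −114y − 57y^2 − 114xy + 522xy + 261xy^2 + 522x^2y + 210y^2 + 105y^3 + 210xy^2 + 12 + 6y + 12x − 144x − 72xy − 144x^2 + 324x^2 + 162x^2y + 324x^3    [distributive law]
= −108y + 153y^2 + 336xy + 471xy^2 + 684x^2y + 105y^3 + 12 − 132x + 180x^2 + 324x^3    [combine like terms]

−108y + 153y^2 + 336xy + 471xy^2 + 684x^2y + 105y^3 + 12 − 132x + 180x^2 + 324x^3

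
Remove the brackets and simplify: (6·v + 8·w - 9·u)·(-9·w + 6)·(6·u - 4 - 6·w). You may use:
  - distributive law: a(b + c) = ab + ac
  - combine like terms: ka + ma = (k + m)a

-324·u·v·w + 324·v·w^2 + 216·u·v - 144·v - 918·u·w^2 + 432·w^3 + 288·u·w - 192·w + 486·u^2·w - 324·u^2 + 216·u

(6·v + 8·w - 9·u)·(-9·w + 6)·(6·u - 4 - 6·w)
= (-54·v·w + 36·v - 72·w^2 + 48·w + 81·u·w - 54·u)·(6·u - 4 - 6·w)    [distributive law]
= -324·u·v·w + 216·v·w + 324·v·w^2 + 216·u·v - 144·v - 216·v·w - 432·u·w^2 + 288·w^2 + 432·w^3 + 288·u·w - 192·w - 288·w^2 + 486·u^2·w - 324·u·w - 486·u·w^2 - 324·u^2 + 216·u + 324·u·w    [distributive law]
= -324·u·v·w + 324·v·w^2 + 216·u·v - 144·v - 918·u·w^2 + 432·w^3 + 288·u·w - 192·w + 486·u^2·w - 324·u^2 + 216·u    [combine like terms]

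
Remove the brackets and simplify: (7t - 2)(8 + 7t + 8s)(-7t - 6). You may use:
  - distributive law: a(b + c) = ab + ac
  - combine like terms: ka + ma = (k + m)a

-588t^2 - 140t - 343t^3 - 392st^2 - 224st + 96 + 96s

(7t - 2)(8 + 7t + 8s)(-7t - 6)
= (56t + 49t^2 + 56st - 16 - 14t - 16s)(-7t - 6)    [distributive law]
= (42t + 49t^2 + 56st - 16 - 16s)(-7t - 6)    [combine like terms]
= -294t^2 - 252t - 343t^3 - 294t^2 - 392st^2 - 336st + 112t + 96 + 112st + 96s    [distributive law]
= -588t^2 - 140t - 343t^3 - 392st^2 - 224st + 96 + 96s    [combine like terms]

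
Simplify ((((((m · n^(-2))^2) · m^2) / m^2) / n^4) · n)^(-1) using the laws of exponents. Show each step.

m^(-2)n^7

((((((m · n^(-2))^2) · m^2) / m^2) / n^4) · n)^(-1)
= ((((((m · n^(-2))^2) · m^2) / m^2) / n^4)^(-1)) · (n^(-1))    [power of a product]
= ((((((m · n^(-2))^2) · m^2) / m^2)^(-1)) / ((n^4)^(-1))) · (n^(-1))    [power of a quotient]
= ((((((m · n^(-2))^2) · m^2)^(-1)) / ((m^2)^(-1))) / ((n^4)^(-1))) · (n^(-1))    [power of a quotient]
= ((((((m · n^(-2))^2)^(-1)) · ((m^2)^(-1))) / ((m^2)^(-1))) / ((n^4)^(-1))) · (n^(-1))    [power of a product]
= (((((m · n^(-2))^(-2)) · ((m^2)^(-1))) / ((m^2)^(-1))) / ((n^4)^(-1))) · (n^(-1))    [power of a power]
= (((((m^(-2)) · ((n^(-2))^(-2))) · ((m^2)^(-1))) / ((m^2)^(-1))) / ((n^4)^(-1))) · (n^(-1))    [power of a product]
= ((((m^(-2) · n^4) · ((m^2)^(-1))) / ((m^2)^(-1))) / ((n^4)^(-1))) · (n^(-1))    [power of a power]
= ((((m^(-2) · n^4) · m^(-2)) / ((m^2)^(-1))) / ((n^4)^(-1))) · (n^(-1))    [power of a power]
= ((((m^(-2) · n^4) · m^(-2)) / m^(-2)) / ((n^4)^(-1))) · (n^(-1))    [power of a power]
= ((((m^(-2) · n^4) · m^(-2)) / m^(-2)) / n^(-4)) · (n^(-1))    [power of a power]
= m^(-2)n^7    [quotient of powers; product of powers]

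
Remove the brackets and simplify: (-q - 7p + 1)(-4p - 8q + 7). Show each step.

60pq + 8q² - 15q + 28p² - 53p + 7

(-q - 7p + 1)(-4p - 8q + 7)
= 4pq + 8q² - 7q + 28p² + 56pq - 49p - 4p - 8q + 7    [distributive law]
= 60pq + 8q² - 15q + 28p² - 53p + 7    [combine like terms]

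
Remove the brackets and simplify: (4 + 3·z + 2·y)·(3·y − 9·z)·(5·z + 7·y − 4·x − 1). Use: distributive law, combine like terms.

(4 + 3·z + 2·y)·(3·y − 9·z)·(5·z + 7·y − 4·x − 1)
= (12·y − 36·z + 9·y·z − 27·z² + 6·y² − 18·y·z)·(5·z + 7·y − 4·x − 1)    [distributive law]
= (12·y − 36·z − 9·y·z − 27·z² + 6·y²)·(5·z + 7·y − 4·x − 1)    [combine like terms]
= 60·y·z + 84·y² − 48·x·y − 12·y − 180·z² − 252·y·z + 144·x·z + 36·z − 45·y·z² − 63·y²·z + 36·x·y·z + 9·y·z − 135·z³ − 189·y·z² + 108·x·z² + 27·z² + 30·y²·z + 42·y³ − 24·x·y² − 6·y²    [distributive law]
= −183·y·z + 78·y² − 48·x·y − 12·y − 153·z² + 144·x·z + 36·z − 234·y·z² − 33·y²·z + 36·x·y·z − 135·z³ + 108·x·z² + 42·y³ − 24·x·y²    [combine like terms]

−183·y·z + 78·y² − 48·x·y − 12·y − 153·z² + 144·x·z + 36·z − 234·y·z² − 33·y²·z + 36·x·y·z − 135·z³ + 108·x·z² + 42·y³ − 24·x·y²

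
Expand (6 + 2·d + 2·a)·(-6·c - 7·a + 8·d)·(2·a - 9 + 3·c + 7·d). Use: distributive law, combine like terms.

-90·a·c + 324·c - 108·c^2 + 42·a^2 + 378·a - 216·a·d - 432·d + 192·d^2 - 102·a·c·d - 36·c^2·d - 36·c·d^2 - 94·a^2·d + 46·a·d^2 + 112·d^3 - 66·a^2·c - 36·a·c^2 - 28·a^3

(6 + 2·d + 2·a)·(-6·c - 7·a + 8·d)·(2·a - 9 + 3·c + 7·d)
= (-36·c - 42·a + 48·d - 12·c·d - 14·a·d + 16·d^2 - 12·a·c - 14·a^2 + 16·a·d)·(2·a - 9 + 3·c + 7·d)    [distributive law]
= (-36·c - 42·a + 48·d - 12·c·d + 2·a·d + 16·d^2 - 12·a·c - 14·a^2)·(2·a - 9 + 3·c + 7·d)    [combine like terms]
= -72·a·c + 324·c - 108·c^2 - 252·c·d - 84·a^2 + 378·a - 126·a·c - 294·a·d + 96·a·d - 432·d + 144·c·d + 336·d^2 - 24·a·c·d + 108·c·d - 36·c^2·d - 84·c·d^2 + 4·a^2·d - 18·a·d + 6·a·c·d + 14·a·d^2 + 32·a·d^2 - 144·d^2 + 48·c·d^2 + 112·d^3 - 24·a^2·c + 108·a·c - 36·a·c^2 - 84·a·c·d - 28·a^3 + 126·a^2 - 42·a^2·c - 98·a^2·d    [distributive law]
= -90·a·c + 324·c - 108·c^2 + 42·a^2 + 378·a - 216·a·d - 432·d + 192·d^2 - 102·a·c·d - 36·c^2·d - 36·c·d^2 - 94·a^2·d + 46·a·d^2 + 112·d^3 - 66·a^2·c - 36·a·c^2 - 28·a^3    [combine like terms]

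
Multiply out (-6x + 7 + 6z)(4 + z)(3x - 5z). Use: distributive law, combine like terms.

-72x^2 + 213xz - 18x^2z + 48xz^2 + 84x - 140z - 155z^2 - 30z^3

(-6x + 7 + 6z)(4 + z)(3x - 5z)
= (-24x - 6xz + 28 + 7z + 24z + 6z^2)(3x - 5z)    [distributive law]
= (-24x - 6xz + 28 + 31z + 6z^2)(3x - 5z)    [combine like terms]
= -72x^2 + 120xz - 18x^2z + 30xz^2 + 84x - 140z + 93xz - 155z^2 + 18xz^2 - 30z^3    [distributive law]
= -72x^2 + 213xz - 18x^2z + 48xz^2 + 84x - 140z - 155z^2 - 30z^3    [combine like terms]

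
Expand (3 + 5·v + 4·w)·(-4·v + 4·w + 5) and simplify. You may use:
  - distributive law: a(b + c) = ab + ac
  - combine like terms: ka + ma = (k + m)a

13·v + 32·w + 15 - 20·v^2 + 4·v·w + 16·w^2

(3 + 5·v + 4·w)·(-4·v + 4·w + 5)
= -12·v + 12·w + 15 - 20·v^2 + 20·v·w + 25·v - 16·v·w + 16·w^2 + 20·w    [distributive law]
= 13·v + 32·w + 15 - 20·v^2 + 4·v·w + 16·w^2    [combine like terms]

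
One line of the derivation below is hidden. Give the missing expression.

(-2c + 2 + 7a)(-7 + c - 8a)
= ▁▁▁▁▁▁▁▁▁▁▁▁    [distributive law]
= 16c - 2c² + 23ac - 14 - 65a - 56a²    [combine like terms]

Applying distributive law to the line above:

14c - 2c² + 16ac - 14 + 2c - 16a - 49a + 7ac - 56a²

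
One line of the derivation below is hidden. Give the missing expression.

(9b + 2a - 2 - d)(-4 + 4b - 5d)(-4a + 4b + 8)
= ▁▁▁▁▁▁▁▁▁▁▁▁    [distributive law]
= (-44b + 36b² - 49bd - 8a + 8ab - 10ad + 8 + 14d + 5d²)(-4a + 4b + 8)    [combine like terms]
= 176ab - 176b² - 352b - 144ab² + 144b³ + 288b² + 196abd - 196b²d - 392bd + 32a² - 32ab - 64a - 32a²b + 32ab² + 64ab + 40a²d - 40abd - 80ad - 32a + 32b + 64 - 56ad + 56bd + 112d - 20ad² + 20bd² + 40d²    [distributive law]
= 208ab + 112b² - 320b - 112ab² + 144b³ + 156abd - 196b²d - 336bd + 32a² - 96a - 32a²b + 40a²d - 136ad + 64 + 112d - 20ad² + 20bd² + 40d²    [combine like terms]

By distributive law:

(-36b + 36b² - 45bd - 8a + 8ab - 10ad + 8 - 8b + 10d + 4d - 4bd + 5d²)(-4a + 4b + 8)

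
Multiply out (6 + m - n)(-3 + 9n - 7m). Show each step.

-18 + 57n - 45m + 16mn - 7m^2 - 9n^2

(6 + m - n)(-3 + 9n - 7m)
= -18 + 54n - 42m - 3m + 9mn - 7m^2 + 3n - 9n^2 + 7mn    [distributive law]
= -18 + 57n - 45m + 16mn - 7m^2 - 9n^2    [combine like terms]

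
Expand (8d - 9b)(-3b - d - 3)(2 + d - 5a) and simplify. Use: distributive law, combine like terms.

(8d - 9b)(-3b - d - 3)(2 + d - 5a)
= (-24bd - 8d^2 - 24d + 27b^2 + 9bd + 27b)(2 + d - 5a)    [distributive law]
= (-15bd - 8d^2 - 24d + 27b^2 + 27b)(2 + d - 5a)    [combine like terms]
= -30bd - 15bd^2 + 75abd - 16d^2 - 8d^3 + 40ad^2 - 48d - 24d^2 + 120ad + 54b^2 + 27b^2d - 135ab^2 + 54b + 27bd - 135ab    [distributive law]
= -3bd - 15bd^2 + 75abd - 40d^2 - 8d^3 + 40ad^2 - 48d + 120ad + 54b^2 + 27b^2d - 135ab^2 + 54b - 135ab    [combine like terms]

-3bd - 15bd^2 + 75abd - 40d^2 - 8d^3 + 40ad^2 - 48d + 120ad + 54b^2 + 27b^2d - 135ab^2 + 54b - 135ab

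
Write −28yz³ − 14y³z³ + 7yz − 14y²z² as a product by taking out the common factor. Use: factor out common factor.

7yz(−4z² − 2y²z² + 1 − 2yz)

−28yz³ − 14y³z³ + 7yz − 14y²z²
= 7(−4yz³ − 2y³z³ + yz − 2y²z²)    [factor out 7]
= 7yz(−4z² − 2y²z² + 1 − 2yz)    [factor out yz]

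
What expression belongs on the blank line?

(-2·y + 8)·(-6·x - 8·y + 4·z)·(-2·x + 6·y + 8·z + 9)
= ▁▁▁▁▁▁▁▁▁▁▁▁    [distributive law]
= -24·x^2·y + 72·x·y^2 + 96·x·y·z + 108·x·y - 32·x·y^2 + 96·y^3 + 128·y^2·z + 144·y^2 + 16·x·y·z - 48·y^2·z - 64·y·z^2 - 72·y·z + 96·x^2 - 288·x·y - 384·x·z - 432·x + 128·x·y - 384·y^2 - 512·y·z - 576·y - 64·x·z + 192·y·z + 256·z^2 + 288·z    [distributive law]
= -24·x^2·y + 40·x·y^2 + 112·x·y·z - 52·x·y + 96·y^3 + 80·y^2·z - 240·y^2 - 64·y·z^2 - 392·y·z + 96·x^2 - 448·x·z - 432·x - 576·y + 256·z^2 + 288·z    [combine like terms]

After distributive law, the bracketed line is:

(12·x·y + 16·y^2 - 8·y·z - 48·x - 64·y + 32·z)·(-2·x + 6·y + 8·z + 9)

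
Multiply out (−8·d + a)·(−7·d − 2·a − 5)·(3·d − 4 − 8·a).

(−8·d + a)·(−7·d − 2·a − 5)·(3·d − 4 − 8·a)
= (56·d^2 + 16·a·d + 40·d − 7·a·d − 2·a^2 − 5·a)·(3·d − 4 − 8·a)    [distributive law]
= (56·d^2 + 9·a·d + 40·d − 2·a^2 − 5·a)·(3·d − 4 − 8·a)    [combine like terms]
= 168·d^3 − 224·d^2 − 448·a·d^2 + 27·a·d^2 − 36·a·d − 72·a^2·d + 120·d^2 − 160·d − 320·a·d − 6·a^2·d + 8·a^2 + 16·a^3 − 15·a·d + 20·a + 40·a^2    [distributive law]
= 168·d^3 − 104·d^2 − 421·a·d^2 − 371·a·d − 78·a^2·d − 160·d + 48·a^2 + 16·a^3 + 20·a    [combine like terms]

168·d^3 − 104·d^2 − 421·a·d^2 − 371·a·d − 78·a^2·d − 160·d + 48·a^2 + 16·a^3 + 20·a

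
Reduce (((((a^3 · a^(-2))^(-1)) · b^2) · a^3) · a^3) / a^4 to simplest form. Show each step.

ab^2

(((((a^3 · a^(-2))^(-1)) · b^2) · a^3) · a^3) / a^4
= ((((((a^3)^(-1)) · ((a^(-2))^(-1))) · b^2) · a^3) · a^3) / a^4    [power of a product]
= ((((a^(-3) · ((a^(-2))^(-1))) · b^2) · a^3) · a^3) / a^4    [power of a power]
= ((((a^(-3) · a^2) · b^2) · a^3) · a^3) / a^4    [power of a power]
= (((a^(-1) · b^2) · a^3) · a^3) / a^4    [product of powers]
= ab^2    [quotient of powers; product of powers]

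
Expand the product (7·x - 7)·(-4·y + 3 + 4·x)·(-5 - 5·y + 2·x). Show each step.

231·x·y + 140·x·y² - 196·x²·y - 7·x - 154·x² + 56·x³ - 35·y - 140·y² + 105

(7·x - 7)·(-4·y + 3 + 4·x)·(-5 - 5·y + 2·x)
= (-28·x·y + 21·x + 28·x² + 28·y - 21 - 28·x)·(-5 - 5·y + 2·x)    [distributive law]
= (-28·x·y - 7·x + 28·x² + 28·y - 21)·(-5 - 5·y + 2·x)    [combine like terms]
= 140·x·y + 140·x·y² - 56·x²·y + 35·x + 35·x·y - 14·x² - 140·x² - 140·x²·y + 56·x³ - 140·y - 140·y² + 56·x·y + 105 + 105·y - 42·x    [distributive law]
= 231·x·y + 140·x·y² - 196·x²·y - 7·x - 154·x² + 56·x³ - 35·y - 140·y² + 105    [combine like terms]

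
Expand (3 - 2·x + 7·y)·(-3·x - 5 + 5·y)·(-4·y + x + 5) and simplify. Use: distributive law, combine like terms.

-179·x·y + 31·x² - 10·x - 40·y - 75 + 255·y² - 55·x²·y + 6·x³ + 159·x·y² - 140·y³

(3 - 2·x + 7·y)·(-3·x - 5 + 5·y)·(-4·y + x + 5)
= (-9·x - 15 + 15·y + 6·x² + 10·x - 10·x·y - 21·x·y - 35·y + 35·y²)·(-4·y + x + 5)    [distributive law]
= (x - 15 - 20·y + 6·x² - 31·x·y + 35·y²)·(-4·y + x + 5)    [combine like terms]
= -4·x·y + x² + 5·x + 60·y - 15·x - 75 + 80·y² - 20·x·y - 100·y - 24·x²·y + 6·x³ + 30·x² + 124·x·y² - 31·x²·y - 155·x·y - 140·y³ + 35·x·y² + 175·y²    [distributive law]
= -179·x·y + 31·x² - 10·x - 40·y - 75 + 255·y² - 55·x²·y + 6·x³ + 159·x·y² - 140·y³    [combine like terms]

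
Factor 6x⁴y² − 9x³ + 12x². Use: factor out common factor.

6x⁴y² − 9x³ + 12x²
= 3(2x⁴y² − 3x³ + 4x²)    [factor out 3]
= 3x²(2x²y² − 3x + 4)    [factor out x²]

3x²(2x²y² − 3x + 4)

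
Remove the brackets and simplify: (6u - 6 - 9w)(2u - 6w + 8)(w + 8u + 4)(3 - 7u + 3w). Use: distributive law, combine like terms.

(6u - 6 - 9w)(2u - 6w + 8)(w + 8u + 4)(3 - 7u + 3w)
= (12u^2 - 36uw + 48u - 12u + 36w - 48 - 18uw + 54w^2 - 72w)(w + 8u + 4)(3 - 7u + 3w)    [distributive law]
= (12u^2 - 54uw + 36u - 36w - 48 + 54w^2)(w + 8u + 4)(3 - 7u + 3w)    [combine like terms]
= (12u^2w + 96u^3 + 48u^2 - 54uw^2 - 432u^2w - 216uw + 36uw + 288u^2 + 144u - 36w^2 - 288uw - 144w - 48w - 384u - 192 + 54w^3 + 432uw^2 + 216w^2)(3 - 7u + 3w)    [distributive law]
= (-420u^2w + 96u^3 + 336u^2 + 378uw^2 - 468uw - 240u + 180w^2 - 192w - 192 + 54w^3)(3 - 7u + 3w)    [combine like terms]
= -1260u^2w + 2940u^3w - 1260u^2w^2 + 288u^3 - 672u^4 + 288u^3w + 1008u^2 - 2352u^3 + 1008u^2w + 1134uw^2 - 2646u^2w^2 + 1134uw^3 - 1404uw + 3276u^2w - 1404uw^2 - 720u + 1680u^2 - 720uw + 540w^2 - 1260uw^2 + 540w^3 - 576w + 1344uw - 576w^2 - 576 + 1344u - 576w + 162w^3 - 378uw^3 + 162w^4    [distributive law]
= 3024u^2w + 3228u^3w - 3906u^2w^2 - 2064u^3 - 672u^4 + 2688u^2 - 1530uw^2 + 756uw^3 - 780uw + 624u - 36w^2 + 702w^3 - 1152w - 576 + 162w^4    [combine like terms]

3024u^2w + 3228u^3w - 3906u^2w^2 - 2064u^3 - 672u^4 + 2688u^2 - 1530uw^2 + 756uw^3 - 780uw + 624u - 36w^2 + 702w^3 - 1152w - 576 + 162w^4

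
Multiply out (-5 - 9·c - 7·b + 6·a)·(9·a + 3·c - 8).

-93·a + 57·c + 40 - 63·a·c - 27·c^2 - 63·a·b - 21·b·c + 56·b + 54·a^2

(-5 - 9·c - 7·b + 6·a)·(9·a + 3·c - 8)
= -45·a - 15·c + 40 - 81·a·c - 27·c^2 + 72·c - 63·a·b - 21·b·c + 56·b + 54·a^2 + 18·a·c - 48·a    [distributive law]
= -93·a + 57·c + 40 - 63·a·c - 27·c^2 - 63·a·b - 21·b·c + 56·b + 54·a^2    [combine like terms]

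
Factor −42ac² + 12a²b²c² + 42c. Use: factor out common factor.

−42ac² + 12a²b²c² + 42c
= 6(−7ac² + 2a²b²c² + 7c)    [factor out 6]
= 6c(−7ac + 2a²b²c + 7)    [factor out c]

6c(−7ac + 2a²b²c + 7)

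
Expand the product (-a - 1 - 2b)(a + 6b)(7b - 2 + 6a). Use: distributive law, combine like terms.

(-a - 1 - 2b)(a + 6b)(7b - 2 + 6a)
= (-a^2 - 6ab - a - 6b - 2ab - 12b^2)(7b - 2 + 6a)    [distributive law]
= (-a^2 - 8ab - a - 6b - 12b^2)(7b - 2 + 6a)    [combine like terms]
= -7a^2b + 2a^2 - 6a^3 - 56ab^2 + 16ab - 48a^2b - 7ab + 2a - 6a^2 - 42b^2 + 12b - 36ab - 84b^3 + 24b^2 - 72ab^2    [distributive law]
= -55a^2b - 4a^2 - 6a^3 - 128ab^2 - 27ab + 2a - 18b^2 + 12b - 84b^3    [combine like terms]

-55a^2b - 4a^2 - 6a^3 - 128ab^2 - 27ab + 2a - 18b^2 + 12b - 84b^3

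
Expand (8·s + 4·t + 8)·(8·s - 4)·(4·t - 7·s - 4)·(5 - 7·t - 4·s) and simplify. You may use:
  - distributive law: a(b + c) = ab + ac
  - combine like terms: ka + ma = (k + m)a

(8·s + 4·t + 8)·(8·s - 4)·(4·t - 7·s - 4)·(5 - 7·t - 4·s)
= (64·s^2 - 32·s + 32·s·t - 16·t + 64·s - 32)·(4·t - 7·s - 4)·(5 - 7·t - 4·s)    [distributive law]
= (64·s^2 + 32·s + 32·s·t - 16·t - 32)·(4·t - 7·s - 4)·(5 - 7·t - 4·s)    [combine like terms]
= (256·s^2·t - 448·s^3 - 256·s^2 + 128·s·t - 224·s^2 - 128·s + 128·s·t^2 - 224·s^2·t - 128·s·t - 64·t^2 + 112·s·t + 64·t - 128·t + 224·s + 128)·(5 - 7·t - 4·s)    [distributive law]
= (32·s^2·t - 448·s^3 - 480·s^2 + 112·s·t + 96·s + 128·s·t^2 - 64·t^2 - 64·t + 128)·(5 - 7·t - 4·s)    [combine like terms]
= 160·s^2·t - 224·s^2·t^2 - 128·s^3·t - 2240·s^3 + 3136·s^3·t + 1792·s^4 - 2400·s^2 + 3360·s^2·t + 1920·s^3 + 560·s·t - 784·s·t^2 - 448·s^2·t + 480·s - 672·s·t - 384·s^2 + 640·s·t^2 - 896·s·t^3 - 512·s^2·t^2 - 320·t^2 + 448·t^3 + 256·s·t^2 - 320·t + 448·t^2 + 256·s·t + 640 - 896·t - 512·s    [distributive law]
= 3072·s^2·t - 736·s^2·t^2 + 3008·s^3·t - 320·s^3 + 1792·s^4 - 2784·s^2 + 144·s·t + 112·s·t^2 - 32·s - 896·s·t^3 + 128·t^2 + 448·t^3 - 1216·t + 640    [combine like terms]

3072·s^2·t - 736·s^2·t^2 + 3008·s^3·t - 320·s^3 + 1792·s^4 - 2784·s^2 + 144·s·t + 112·s·t^2 - 32·s - 896·s·t^3 + 128·t^2 + 448·t^3 - 1216·t + 640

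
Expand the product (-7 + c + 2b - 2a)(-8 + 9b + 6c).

(-7 + c + 2b - 2a)(-8 + 9b + 6c)
= 56 - 63b - 42c - 8c + 9bc + 6c² - 16b + 18b² + 12bc + 16a - 18ab - 12ac    [distributive law]
= 56 - 79b - 50c + 21bc + 6c² + 18b² + 16a - 18ab - 12ac    [combine like terms]

56 - 79b - 50c + 21bc + 6c² + 18b² + 16a - 18ab - 12ac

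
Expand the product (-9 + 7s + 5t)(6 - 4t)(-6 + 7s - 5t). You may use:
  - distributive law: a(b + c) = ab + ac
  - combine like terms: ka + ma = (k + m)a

(-9 + 7s + 5t)(6 - 4t)(-6 + 7s - 5t)
= (-54 + 36t + 42s - 28st + 30t - 20t^2)(-6 + 7s - 5t)    [distributive law]
= (-54 + 66t + 42s - 28st - 20t^2)(-6 + 7s - 5t)    [combine like terms]
= 324 - 378s + 270t - 396t + 462st - 330t^2 - 252s + 294s^2 - 210st + 168st - 196s^2t + 140st^2 + 120t^2 - 140st^2 + 100t^3    [distributive law]
= 324 - 630s - 126t + 420st - 210t^2 + 294s^2 - 196s^2t + 100t^3    [combine like terms]

324 - 630s - 126t + 420st - 210t^2 + 294s^2 - 196s^2t + 100t^3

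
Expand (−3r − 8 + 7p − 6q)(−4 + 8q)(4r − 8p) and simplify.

48r^2 − 208pr − 96qr^2 + 416pqr + 128r − 256p − 160qr + 320pq + 224p^2 − 448p^2q − 192q^2r + 384pq^2

(−3r − 8 + 7p − 6q)(−4 + 8q)(4r − 8p)
= (12r − 24qr + 32 − 64q − 28p + 56pq + 24q − 48q^2)(4r − 8p)    [distributive law]
= (12r − 24qr + 32 − 40q − 28p + 56pq − 48q^2)(4r − 8p)    [combine like terms]
= 48r^2 − 96pr − 96qr^2 + 192pqr + 128r − 256p − 160qr + 320pq − 112pr + 224p^2 + 224pqr − 448p^2q − 192q^2r + 384pq^2    [distributive law]
= 48r^2 − 208pr − 96qr^2 + 416pqr + 128r − 256p − 160qr + 320pq + 224p^2 − 448p^2q − 192q^2r + 384pq^2    [combine like terms]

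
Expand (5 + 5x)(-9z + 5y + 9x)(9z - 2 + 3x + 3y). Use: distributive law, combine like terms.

-405z² + 90z + 360xz + 90yz - 50y + 160xy + 75y² - 90x + 45x² - 405xz² + 270x²z + 90xyz + 210x²y + 75xy² + 135x³

(5 + 5x)(-9z + 5y + 9x)(9z - 2 + 3x + 3y)
= (-45z + 25y + 45x - 45xz + 25xy + 45x²)(9z - 2 + 3x + 3y)    [distributive law]
= -405z² + 90z - 135xz - 135yz + 225yz - 50y + 75xy + 75y² + 405xz - 90x + 135x² + 135xy - 405xz² + 90xz - 135x²z - 135xyz + 225xyz - 50xy + 75x²y + 75xy² + 405x²z - 90x² + 135x³ + 135x²y    [distributive law]
= -405z² + 90z + 360xz + 90yz - 50y + 160xy + 75y² - 90x + 45x² - 405xz² + 270x²z + 90xyz + 210x²y + 75xy² + 135x³    [combine like terms]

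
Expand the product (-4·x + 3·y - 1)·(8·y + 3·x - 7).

(-4·x + 3·y - 1)·(8·y + 3·x - 7)
= -32·x·y - 12·x^2 + 28·x + 24·y^2 + 9·x·y - 21·y - 8·y - 3·x + 7    [distributive law]
= -23·x·y - 12·x^2 + 25·x + 24·y^2 - 29·y + 7    [combine like terms]

-23·x·y - 12·x^2 + 25·x + 24·y^2 - 29·y + 7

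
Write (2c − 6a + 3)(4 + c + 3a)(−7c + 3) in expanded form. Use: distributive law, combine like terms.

(2c − 6a + 3)(4 + c + 3a)(−7c + 3)
= (8c + 2c^2 + 6ac − 24a − 6ac − 18a^2 + 12 + 3c + 9a)(−7c + 3)    [distributive law]
= (11c + 2c^2 − 15a − 18a^2 + 12)(−7c + 3)    [combine like terms]
= −77c^2 + 33c − 14c^3 + 6c^2 + 105ac − 45a + 126a^2c − 54a^2 − 84c + 36    [distributive law]
= −71c^2 − 51c − 14c^3 + 105ac − 45a + 126a^2c − 54a^2 + 36    [combine like terms]

−71c^2 − 51c − 14c^3 + 105ac − 45a + 126a^2c − 54a^2 + 36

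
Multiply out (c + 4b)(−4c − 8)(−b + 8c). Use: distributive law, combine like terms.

(c + 4b)(−4c − 8)(−b + 8c)
= (−4c^2 − 8c − 16bc − 32b)(−b + 8c)    [distributive law]
= 4bc^2 − 32c^3 + 8bc − 64c^2 + 16b^2c − 128bc^2 + 32b^2 − 256bc    [distributive law]
= −124bc^2 − 32c^3 − 248bc − 64c^2 + 16b^2c + 32b^2    [combine like terms]

−124bc^2 − 32c^3 − 248bc − 64c^2 + 16b^2c + 32b^2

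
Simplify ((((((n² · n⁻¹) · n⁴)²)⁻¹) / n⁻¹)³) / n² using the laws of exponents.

((((((n² · n⁻¹) · n⁴)²)⁻¹) / n⁻¹)³) / n²
= ((((((n² · n⁻¹) · n⁴)²)⁻¹)³) / ((n⁻¹)³)) / n²    [power of a quotient]
= (((((n² · n⁻¹) · n⁴)²)⁻³) / ((n⁻¹)³)) / n²    [power of a power]
= ((((n² · n⁻¹) · n⁴)⁻⁶) / ((n⁻¹)³)) / n²    [power of a power]
= ((((n² · n⁻¹)⁻⁶) · ((n⁴)⁻⁶)) / ((n⁻¹)³)) / n²    [power of a product]
= (((((n²)⁻⁶) · ((n⁻¹)⁻⁶)) · ((n⁴)⁻⁶)) / ((n⁻¹)³)) / n²    [power of a product]
= (((n⁻¹² · ((n⁻¹)⁻⁶)) · ((n⁴)⁻⁶)) / ((n⁻¹)³)) / n²    [power of a power]
= (((n⁻¹² · n⁶) · ((n⁴)⁻⁶)) / ((n⁻¹)³)) / n²    [power of a power]
= ((n⁻⁶ · ((n⁴)⁻⁶)) / ((n⁻¹)³)) / n²    [product of powers]
= ((n⁻⁶ · n⁻²⁴) / ((n⁻¹)³)) / n²    [power of a power]
= (n⁻³⁰ / ((n⁻¹)³)) / n²    [product of powers]
= (n⁻³⁰ / n⁻³) / n²    [power of a power]
= n⁻²⁷ / n²    [quotient of powers]
= n⁻²⁹    [quotient of powers]

n⁻²⁹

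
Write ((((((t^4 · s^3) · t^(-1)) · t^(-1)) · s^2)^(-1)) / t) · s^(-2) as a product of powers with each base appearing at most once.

s^(-7)·t^(-3)

((((((t^4 · s^3) · t^(-1)) · t^(-1)) · s^2)^(-1)) / t) · s^(-2)
= ((((((t^4 · s^3) · t^(-1)) · t^(-1))^(-1)) · ((s^2)^(-1))) / t) · s^(-2)    [power of a product]
= ((((((t^4 · s^3) · t^(-1))^(-1)) · ((t^(-1))^(-1))) · ((s^2)^(-1))) / t) · s^(-2)    [power of a product]
= ((((((t^4 · s^3)^(-1)) · ((t^(-1))^(-1))) · ((t^(-1))^(-1))) · ((s^2)^(-1))) / t) · s^(-2)    [power of a product]
= (((((((t^4)^(-1)) · ((s^3)^(-1))) · ((t^(-1))^(-1))) · ((t^(-1))^(-1))) · ((s^2)^(-1))) / t) · s^(-2)    [power of a product]
= (((((t^(-4) · ((s^3)^(-1))) · ((t^(-1))^(-1))) · ((t^(-1))^(-1))) · ((s^2)^(-1))) / t) · s^(-2)    [power of a power]
= (((((t^(-4) · s^(-3)) · ((t^(-1))^(-1))) · ((t^(-1))^(-1))) · ((s^2)^(-1))) / t) · s^(-2)    [power of a power]
= (((((t^(-4) · s^(-3)) · t) · ((t^(-1))^(-1))) · ((s^2)^(-1))) / t) · s^(-2)    [power of a power]
= (((((t^(-4) · s^(-3)) · t) · t) · ((s^2)^(-1))) / t) · s^(-2)    [power of a power]
= (((((t^(-4) · s^(-3)) · t) · t) · s^(-2)) / t) · s^(-2)    [power of a power]
= s^(-7)·t^(-3)    [quotient of powers; product of powers]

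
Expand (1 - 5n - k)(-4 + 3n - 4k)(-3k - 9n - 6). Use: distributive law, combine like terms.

12k - 102n + 24 - 171kn - 117n² - 108kn² + 135n³ - 87k²n - 12k³ - 24k²

(1 - 5n - k)(-4 + 3n - 4k)(-3k - 9n - 6)
= (-4 + 3n - 4k + 20n - 15n² + 20kn + 4k - 3kn + 4k²)(-3k - 9n - 6)    [distributive law]
= (-4 + 23n - 15n² + 17kn + 4k²)(-3k - 9n - 6)    [combine like terms]
= 12k + 36n + 24 - 69kn - 207n² - 138n + 45kn² + 135n³ + 90n² - 51k²n - 153kn² - 102kn - 12k³ - 36k²n - 24k²    [distributive law]
= 12k - 102n + 24 - 171kn - 117n² - 108kn² + 135n³ - 87k²n - 12k³ - 24k²    [combine like terms]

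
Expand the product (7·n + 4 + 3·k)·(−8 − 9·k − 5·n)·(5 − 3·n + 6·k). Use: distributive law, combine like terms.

−284·n + 53·n^2 − 666·k·n + 24·k·n^2 − 387·k^2·n + 105·n^3 − 160 − 492·k − 495·k^2 − 162·k^3

(7·n + 4 + 3·k)·(−8 − 9·k − 5·n)·(5 − 3·n + 6·k)
= (−56·n − 63·k·n − 35·n^2 − 32 − 36·k − 20·n − 24·k − 27·k^2 − 15·k·n)·(5 − 3·n + 6·k)    [distributive law]
= (−76·n − 78·k·n − 35·n^2 − 32 − 60·k − 27·k^2)·(5 − 3·n + 6·k)    [combine like terms]
= −380·n + 228·n^2 − 456·k·n − 390·k·n + 234·k·n^2 − 468·k^2·n − 175·n^2 + 105·n^3 − 210·k·n^2 − 160 + 96·n − 192·k − 300·k + 180·k·n − 360·k^2 − 135·k^2 + 81·k^2·n − 162·k^3    [distributive law]
= −284·n + 53·n^2 − 666·k·n + 24·k·n^2 − 387·k^2·n + 105·n^3 − 160 − 492·k − 495·k^2 − 162·k^3    [combine like terms]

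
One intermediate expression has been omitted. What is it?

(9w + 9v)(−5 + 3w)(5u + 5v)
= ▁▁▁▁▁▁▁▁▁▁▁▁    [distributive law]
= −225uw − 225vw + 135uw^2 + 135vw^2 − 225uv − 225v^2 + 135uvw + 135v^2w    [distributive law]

After distributive law, the bracketed line is:

(−45w + 27w^2 − 45v + 27vw)(5u + 5v)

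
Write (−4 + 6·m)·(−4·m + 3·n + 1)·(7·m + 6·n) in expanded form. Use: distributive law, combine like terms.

(−4 + 6·m)·(−4·m + 3·n + 1)·(7·m + 6·n)
= (16·m − 12·n − 4 − 24·m² + 18·m·n + 6·m)·(7·m + 6·n)    [distributive law]
= (22·m − 12·n − 4 − 24·m² + 18·m·n)·(7·m + 6·n)    [combine like terms]
= 154·m² + 132·m·n − 84·m·n − 72·n² − 28·m − 24·n − 168·m³ − 144·m²·n + 126·m²·n + 108·m·n²    [distributive law]
= 154·m² + 48·m·n − 72·n² − 28·m − 24·n − 168·m³ − 18·m²·n + 108·m·n²    [combine like terms]

154·m² + 48·m·n − 72·n² − 28·m − 24·n − 168·m³ − 18·m²·n + 108·m·n²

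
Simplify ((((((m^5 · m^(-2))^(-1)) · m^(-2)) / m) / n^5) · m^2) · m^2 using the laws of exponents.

m^(-2)·n^(-5)

((((((m^5 · m^(-2))^(-1)) · m^(-2)) / m) / n^5) · m^2) · m^2
= (((((((m^5)^(-1)) · ((m^(-2))^(-1))) · m^(-2)) / m) / n^5) · m^2) · m^2    [power of a product]
= (((((m^(-5) · ((m^(-2))^(-1))) · m^(-2)) / m) / n^5) · m^2) · m^2    [power of a power]
= (((((m^(-5) · m^2) · m^(-2)) / m) / n^5) · m^2) · m^2    [power of a power]
= ((((m^(-3) · m^(-2)) / m) / n^5) · m^2) · m^2    [product of powers]
= (((m^(-5) / m) / n^5) · m^2) · m^2    [product of powers]
= ((m^(-6) / n^5) · m^2) · m^2    [quotient of powers]
= m^(-2)·n^(-5)    [quotient of powers; product of powers]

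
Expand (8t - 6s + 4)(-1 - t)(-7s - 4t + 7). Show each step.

(8t - 6s + 4)(-1 - t)(-7s - 4t + 7)
= (-8t - 8t^2 + 6s + 6st - 4 - 4t)(-7s - 4t + 7)    [distributive law]
= (-12t - 8t^2 + 6s + 6st - 4)(-7s - 4t + 7)    [combine like terms]
= 84st + 48t^2 - 84t + 56st^2 + 32t^3 - 56t^2 - 42s^2 - 24st + 42s - 42s^2t - 24st^2 + 42st + 28s + 16t - 28    [distributive law]
= 102st - 8t^2 - 68t + 32st^2 + 32t^3 - 42s^2 + 70s - 42s^2t - 28    [combine like terms]

102st - 8t^2 - 68t + 32st^2 + 32t^3 - 42s^2 + 70s - 42s^2t - 28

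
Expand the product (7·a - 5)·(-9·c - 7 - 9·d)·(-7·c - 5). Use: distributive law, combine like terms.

(7·a - 5)·(-9·c - 7 - 9·d)·(-7·c - 5)
= (-63·a·c - 49·a - 63·a·d + 45·c + 35 + 45·d)·(-7·c - 5)    [distributive law]
= 441·a·c^2 + 315·a·c + 343·a·c + 245·a + 441·a·c·d + 315·a·d - 315·c^2 - 225·c - 245·c - 175 - 315·c·d - 225·d    [distributive law]
= 441·a·c^2 + 658·a·c + 245·a + 441·a·c·d + 315·a·d - 315·c^2 - 470·c - 175 - 315·c·d - 225·d    [combine like terms]

441·a·c^2 + 658·a·c + 245·a + 441·a·c·d + 315·a·d - 315·c^2 - 470·c - 175 - 315·c·d - 225·d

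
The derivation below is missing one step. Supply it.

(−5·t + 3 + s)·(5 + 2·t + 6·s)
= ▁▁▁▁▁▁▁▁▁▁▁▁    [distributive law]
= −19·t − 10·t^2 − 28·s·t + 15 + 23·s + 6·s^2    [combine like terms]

By distributive law:

−25·t − 10·t^2 − 30·s·t + 15 + 6·t + 18·s + 5·s + 2·s·t + 6·s^2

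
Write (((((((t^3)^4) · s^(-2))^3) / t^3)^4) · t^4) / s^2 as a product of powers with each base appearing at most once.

(((((((t^3)^4) · s^(-2))^3) / t^3)^4) · t^4) / s^2
= (((((((t^3)^4) · s^(-2))^3)^4) / ((t^3)^4)) · t^4) / s^2    [power of a quotient]
= ((((((t^3)^4) · s^(-2))^12) / ((t^3)^4)) · t^4) / s^2    [power of a power]
= ((((((t^3)^4)^12) · ((s^(-2))^12)) / ((t^3)^4)) · t^4) / s^2    [power of a product]
= (((((t^3)^48) · ((s^(-2))^12)) / ((t^3)^4)) · t^4) / s^2    [power of a power]
= (((t^144 · ((s^(-2))^12)) / ((t^3)^4)) · t^4) / s^2    [power of a power]
= (((t^144 · s^(-24)) / ((t^3)^4)) · t^4) / s^2    [power of a power]
= (((t^144 · s^(-24)) / t^12) · t^4) / s^2    [power of a power]
= s^(-26)t^136    [quotient of powers; product of powers]

s^(-26)t^136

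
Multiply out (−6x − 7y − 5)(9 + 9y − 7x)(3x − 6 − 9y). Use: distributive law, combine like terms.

(−6x − 7y − 5)(9 + 9y − 7x)(3x − 6 − 9y)
= (−54x − 54xy + 42x^2 − 63y − 63y^2 + 49xy − 45 − 45y + 35x)(3x − 6 − 9y)    [distributive law]
= (−19x − 5xy + 42x^2 − 108y − 63y^2 − 45)(3x − 6 − 9y)    [combine like terms]
= −57x^2 + 114x + 171xy − 15x^2y + 30xy + 45xy^2 + 126x^3 − 252x^2 − 378x^2y − 324xy + 648y + 972y^2 − 189xy^2 + 378y^2 + 567y^3 − 135x + 270 + 405y    [distributive law]
= −309x^2 − 21x − 123xy − 393x^2y − 144xy^2 + 126x^3 + 1053y + 1350y^2 + 567y^3 + 270    [combine like terms]

−309x^2 − 21x − 123xy − 393x^2y − 144xy^2 + 126x^3 + 1053y + 1350y^2 + 567y^3 + 270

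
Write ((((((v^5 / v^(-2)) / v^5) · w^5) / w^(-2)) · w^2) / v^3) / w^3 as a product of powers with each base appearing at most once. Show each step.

v^(-1)w^6

((((((v^5 / v^(-2)) / v^5) · w^5) / w^(-2)) · w^2) / v^3) / w^3
= (((((v^7 / v^5) · w^5) / w^(-2)) · w^2) / v^3) / w^3    [quotient of powers]
= ((((v^2 · w^5) / w^(-2)) · w^2) / v^3) / w^3    [quotient of powers]
= v^(-1)w^6    [quotient of powers; product of powers]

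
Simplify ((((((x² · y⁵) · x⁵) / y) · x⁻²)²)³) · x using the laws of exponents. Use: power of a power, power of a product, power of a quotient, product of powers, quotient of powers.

x³¹y²⁴

((((((x² · y⁵) · x⁵) / y) · x⁻²)²)³) · x
= (((((x² · y⁵) · x⁵) / y) · x⁻²)⁶) · x    [power of a power]
= (((((x² · y⁵) · x⁵) / y)⁶) · ((x⁻²)⁶)) · x    [power of a product]
= (((((x² · y⁵) · x⁵)⁶) / (y⁶)) · ((x⁻²)⁶)) · x    [power of a quotient]
= (((((x² · y⁵)⁶) · ((x⁵)⁶)) / (y⁶)) · ((x⁻²)⁶)) · x    [power of a product]
= ((((((x²)⁶) · ((y⁵)⁶)) · ((x⁵)⁶)) / (y⁶)) · ((x⁻²)⁶)) · x    [power of a product]
= ((((x¹² · ((y⁵)⁶)) · ((x⁵)⁶)) / (y⁶)) · ((x⁻²)⁶)) · x    [power of a power]
= ((((x¹² · y³⁰) · ((x⁵)⁶)) / (y⁶)) · ((x⁻²)⁶)) · x    [power of a power]
= ((((x¹² · y³⁰) · x³⁰) / (y⁶)) · ((x⁻²)⁶)) · x    [power of a power]
= ((((x¹² · y³⁰) · x³⁰) / y⁶) · x⁻¹²) · x    [power of a power]
= x³¹y²⁴    [quotient of powers; product of powers]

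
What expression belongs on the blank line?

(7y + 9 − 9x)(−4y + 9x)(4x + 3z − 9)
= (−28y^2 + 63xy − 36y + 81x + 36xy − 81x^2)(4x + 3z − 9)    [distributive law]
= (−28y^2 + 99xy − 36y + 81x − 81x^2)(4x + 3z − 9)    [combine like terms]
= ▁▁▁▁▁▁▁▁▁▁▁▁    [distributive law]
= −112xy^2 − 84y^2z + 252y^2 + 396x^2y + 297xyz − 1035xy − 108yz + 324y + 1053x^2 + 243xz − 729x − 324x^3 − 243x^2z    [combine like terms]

Applying distributive law to the line above:

−112xy^2 − 84y^2z + 252y^2 + 396x^2y + 297xyz − 891xy − 144xy − 108yz + 324y + 324x^2 + 243xz − 729x − 324x^3 − 243x^2z + 729x^2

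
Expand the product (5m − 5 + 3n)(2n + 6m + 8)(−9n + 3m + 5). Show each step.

(5m − 5 + 3n)(2n + 6m + 8)(−9n + 3m + 5)
= (10mn + 30m^2 + 40m − 10n − 30m − 40 + 6n^2 + 18mn + 24n)(−9n + 3m + 5)    [distributive law]
= (28mn + 30m^2 + 10m + 14n − 40 + 6n^2)(−9n + 3m + 5)    [combine like terms]
= −252mn^2 + 84m^2n + 140mn − 270m^2n + 90m^3 + 150m^2 − 90mn + 30m^2 + 50m − 126n^2 + 42mn + 70n + 360n − 120m − 200 − 54n^3 + 18mn^2 + 30n^2    [distributive law]
= −234mn^2 − 186m^2n + 92mn + 90m^3 + 180m^2 − 70m − 96n^2 + 430n − 200 − 54n^3    [combine like terms]

−234mn^2 − 186m^2n + 92mn + 90m^3 + 180m^2 − 70m − 96n^2 + 430n − 200 − 54n^3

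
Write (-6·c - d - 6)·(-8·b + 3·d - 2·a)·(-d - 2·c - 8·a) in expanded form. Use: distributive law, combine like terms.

(-6·c - d - 6)·(-8·b + 3·d - 2·a)·(-d - 2·c - 8·a)
= (48·b·c - 18·c·d + 12·a·c + 8·b·d - 3·d^2 + 2·a·d + 48·b - 18·d + 12·a)·(-d - 2·c - 8·a)    [distributive law]
= -48·b·c·d - 96·b·c^2 - 384·a·b·c + 18·c·d^2 + 36·c^2·d + 144·a·c·d - 12·a·c·d - 24·a·c^2 - 96·a^2·c - 8·b·d^2 - 16·b·c·d - 64·a·b·d + 3·d^3 + 6·c·d^2 + 24·a·d^2 - 2·a·d^2 - 4·a·c·d - 16·a^2·d - 48·b·d - 96·b·c - 384·a·b + 18·d^2 + 36·c·d + 144·a·d - 12·a·d - 24·a·c - 96·a^2    [distributive law]
= -64·b·c·d - 96·b·c^2 - 384·a·b·c + 24·c·d^2 + 36·c^2·d + 128·a·c·d - 24·a·c^2 - 96·a^2·c - 8·b·d^2 - 64·a·b·d + 3·d^3 + 22·a·d^2 - 16·a^2·d - 48·b·d - 96·b·c - 384·a·b + 18·d^2 + 36·c·d + 132·a·d - 24·a·c - 96·a^2    [combine like terms]

-64·b·c·d - 96·b·c^2 - 384·a·b·c + 24·c·d^2 + 36·c^2·d + 128·a·c·d - 24·a·c^2 - 96·a^2·c - 8·b·d^2 - 64·a·b·d + 3·d^3 + 22·a·d^2 - 16·a^2·d - 48·b·d - 96·b·c - 384·a·b + 18·d^2 + 36·c·d + 132·a·d - 24·a·c - 96·a^2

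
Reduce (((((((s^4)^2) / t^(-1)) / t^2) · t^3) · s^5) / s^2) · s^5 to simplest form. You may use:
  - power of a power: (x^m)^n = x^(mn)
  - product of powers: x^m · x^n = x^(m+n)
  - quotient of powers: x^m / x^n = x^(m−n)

(((((((s^4)^2) / t^(-1)) / t^2) · t^3) · s^5) / s^2) · s^5
= (((((s^8 / t^(-1)) / t^2) · t^3) · s^5) / s^2) · s^5    [power of a power]
= s^16t^2    [quotient of powers; product of powers]

s^16t^2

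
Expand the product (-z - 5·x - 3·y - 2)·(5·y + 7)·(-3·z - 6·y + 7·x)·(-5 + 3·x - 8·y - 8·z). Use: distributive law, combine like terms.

(-z - 5·x - 3·y - 2)·(5·y + 7)·(-3·z - 6·y + 7·x)·(-5 + 3·x - 8·y - 8·z)
= (-5·y·z - 7·z - 25·x·y - 35·x - 15·y² - 21·y - 10·y - 14)·(-3·z - 6·y + 7·x)·(-5 + 3·x - 8·y - 8·z)    [distributive law]
= (-5·y·z - 7·z - 25·x·y - 35·x - 15·y² - 31·y - 14)·(-3·z - 6·y + 7·x)·(-5 + 3·x - 8·y - 8·z)    [combine like terms]
= (15·y·z² + 30·y²·z - 35·x·y·z + 21·z² + 42·y·z - 49·x·z + 75·x·y·z + 150·x·y² - 175·x²·y + 105·x·z + 210·x·y - 245·x² + 45·y²·z + 90·y³ - 105·x·y² + 93·y·z + 186·y² - 217·x·y + 42·z + 84·y - 98·x)·(-5 + 3·x - 8·y - 8·z)    [distributive law]
= (15·y·z² + 75·y²·z + 40·x·y·z + 21·z² + 135·y·z + 56·x·z + 45·x·y² - 175·x²·y - 7·x·y - 245·x² + 90·y³ + 186·y² + 42·z + 84·y - 98·x)·(-5 + 3·x - 8·y - 8·z)    [combine like terms]
= -75·y·z² + 45·x·y·z² - 120·y²·z² - 120·y·z³ - 375·y²·z + 225·x·y²·z - 600·y³·z - 600·y²·z² - 200·x·y·z + 120·x²·y·z - 320·x·y²·z - 320·x·y·z² - 105·z² + 63·x·z² - 168·y·z² - 168·z³ - 675·y·z + 405·x·y·z - 1080·y²·z - 1080·y·z² - 280·x·z + 168·x²·z - 448·x·y·z - 448·x·z² - 225·x·y² + 135·x²·y² - 360·x·y³ - 360·x·y²·z + 875·x²·y - 525·x³·y + 1400·x²·y² + 1400·x²·y·z + 35·x·y - 21·x²·y + 56·x·y² + 56·x·y·z + 1225·x² - 735·x³ + 1960·x²·y + 1960·x²·z - 450·y³ + 270·x·y³ - 720·y⁴ - 720·y³·z - 930·y² + 558·x·y² - 1488·y³ - 1488·y²·z - 210·z + 126·x·z - 336·y·z - 336·z² - 420·y + 252·x·y - 672·y² - 672·y·z + 490·x - 294·x² + 784·x·y + 784·x·z    [distributive law]
= -1323·y·z² - 275·x·y·z² - 720·y²·z² - 120·y·z³ - 2943·y²·z - 455·x·y²·z - 1320·y³·z - 187·x·y·z + 1520·x²·y·z - 441·z² - 385·x·z² - 168·z³ - 1683·y·z + 630·x·z + 2128·x²·z + 389·x·y² + 1535·x²·y² - 90·x·y³ + 2814·x²·y - 525·x³·y + 1071·x·y + 931·x² - 735·x³ - 1938·y³ - 720·y⁴ - 1602·y² - 210·z - 420·y + 490·x    [combine like terms]

-1323·y·z² - 275·x·y·z² - 720·y²·z² - 120·y·z³ - 2943·y²·z - 455·x·y²·z - 1320·y³·z - 187·x·y·z + 1520·x²·y·z - 441·z² - 385·x·z² - 168·z³ - 1683·y·z + 630·x·z + 2128·x²·z + 389·x·y² + 1535·x²·y² - 90·x·y³ + 2814·x²·y - 525·x³·y + 1071·x·y + 931·x² - 735·x³ - 1938·y³ - 720·y⁴ - 1602·y² - 210·z - 420·y + 490·x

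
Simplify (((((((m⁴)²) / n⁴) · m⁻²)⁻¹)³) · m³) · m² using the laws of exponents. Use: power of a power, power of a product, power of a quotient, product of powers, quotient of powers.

(((((((m⁴)²) / n⁴) · m⁻²)⁻¹)³) · m³) · m²
= ((((((m⁴)²) / n⁴) · m⁻²)⁻³) · m³) · m²    [power of a power]
= ((((((m⁴)²) / n⁴)⁻³) · ((m⁻²)⁻³)) · m³) · m²    [power of a product]
= ((((((m⁴)²)⁻³) / ((n⁴)⁻³)) · ((m⁻²)⁻³)) · m³) · m²    [power of a quotient]
= (((((m⁴)⁻⁶) / ((n⁴)⁻³)) · ((m⁻²)⁻³)) · m³) · m²    [power of a power]
= (((m⁻²⁴ / ((n⁴)⁻³)) · ((m⁻²)⁻³)) · m³) · m²    [power of a power]
= (((m⁻²⁴ / n⁻¹²) · ((m⁻²)⁻³)) · m³) · m²    [power of a power]
= (((m⁻²⁴ / n⁻¹²) · m⁶) · m³) · m²    [power of a power]
= m⁻¹³·n¹²    [quotient of powers; product of powers]

m⁻¹³·n¹²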